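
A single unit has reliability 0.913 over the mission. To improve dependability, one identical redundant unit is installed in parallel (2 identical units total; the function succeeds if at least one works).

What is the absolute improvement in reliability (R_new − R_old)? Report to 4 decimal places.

0.0794

R_before = 0.913
R_after = 1 − (1 − 0.913)^2 = 0.9924
ΔR = 0.9924 − 0.913 = 0.0794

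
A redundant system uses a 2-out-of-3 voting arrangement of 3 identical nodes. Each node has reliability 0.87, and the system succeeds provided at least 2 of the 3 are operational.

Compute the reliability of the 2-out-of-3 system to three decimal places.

R = Σ_{i=2}^{3} C(3,i) p^i (1−p)^{3−i} with p = 0.87
C(3,2)·0.87^2·0.13^1 = 0.29519
C(3,3)·0.87^3·0.13^0 = 0.65850
Sum = 0.954

0.954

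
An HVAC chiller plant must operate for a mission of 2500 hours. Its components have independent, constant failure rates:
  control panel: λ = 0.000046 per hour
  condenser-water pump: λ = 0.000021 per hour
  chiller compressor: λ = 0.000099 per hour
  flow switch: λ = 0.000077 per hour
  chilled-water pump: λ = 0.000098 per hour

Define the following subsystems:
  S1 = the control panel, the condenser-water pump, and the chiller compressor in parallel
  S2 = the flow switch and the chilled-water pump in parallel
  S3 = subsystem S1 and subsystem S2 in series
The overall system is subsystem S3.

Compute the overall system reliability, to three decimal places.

R(control panel) = exp(−0.000046 × 2500) = 0.89137
R(condenser-water pump) = exp(−0.000021 × 2500) = 0.94885
R(chiller compressor) = exp(−0.000099 × 2500) = 0.78075
R(flow switch) = exp(−0.000077 × 2500) = 0.82489
R(chilled-water pump) = exp(−0.000098 × 2500) = 0.78270
Parallel (control panel, condenser-water pump, and chiller compressor): 1 − (1 − 0.89137)(1 − 0.94885)(1 − 0.78075) = 0.99878
Parallel (flow switch and chilled-water pump): 1 − (1 − 0.82489)(1 − 0.78270) = 0.96195
Series ([0.99878] and [0.96195]): 0.99878 × 0.96195 = 0.961

0.961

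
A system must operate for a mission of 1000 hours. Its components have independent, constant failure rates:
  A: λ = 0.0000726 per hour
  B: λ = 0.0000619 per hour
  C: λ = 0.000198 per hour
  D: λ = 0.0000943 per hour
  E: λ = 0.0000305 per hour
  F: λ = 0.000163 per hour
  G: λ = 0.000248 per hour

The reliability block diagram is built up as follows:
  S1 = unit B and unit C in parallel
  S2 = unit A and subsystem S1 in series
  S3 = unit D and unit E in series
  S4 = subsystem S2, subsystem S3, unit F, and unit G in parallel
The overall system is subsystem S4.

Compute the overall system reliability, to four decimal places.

R(A) = exp(−0.0000726 × 1000) = 0.929973
R(B) = exp(−0.0000619 × 1000) = 0.939977
R(C) = exp(−0.000198 × 1000) = 0.820370
R(D) = exp(−0.0000943 × 1000) = 0.910010
R(E) = exp(−0.0000305 × 1000) = 0.969960
R(F) = exp(−0.000163 × 1000) = 0.849591
R(G) = exp(−0.000248 × 1000) = 0.780360
Parallel (B and C): 1 − (1 − 0.939977)(1 − 0.820370) = 0.989218
Series (A and [0.989218]): 0.929973 × 0.989218 = 0.919946
Series (D and E): 0.910010 × 0.969960 = 0.882673
Parallel ([0.919946], [0.882673], F, and G): 1 − (1 − 0.919946)(1 − 0.882673)(1 − 0.849591)(1 − 0.780360) = 0.9997

0.9997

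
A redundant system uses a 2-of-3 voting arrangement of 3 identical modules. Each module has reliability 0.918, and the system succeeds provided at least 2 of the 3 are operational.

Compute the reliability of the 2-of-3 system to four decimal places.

R = Σ_{i=2}^{3} C(3,i) p^i (1−p)^{3−i} with p = 0.918
C(3,2)·0.918^2·0.082^1 = 0.207310
C(3,3)·0.918^3·0.082^0 = 0.773621
Sum = 0.9809

0.9809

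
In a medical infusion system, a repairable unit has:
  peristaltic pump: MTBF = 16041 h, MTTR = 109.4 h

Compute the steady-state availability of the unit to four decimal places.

0.9932

A(peristaltic pump) = MTBF/(MTBF+MTTR) = 16041/(16041+109.4) = 0.9932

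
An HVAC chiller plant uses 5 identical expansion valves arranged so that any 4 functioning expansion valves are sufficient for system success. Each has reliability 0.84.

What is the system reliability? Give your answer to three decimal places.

R = Σ_{i=4}^{5} C(5,i) p^i (1−p)^{5−i} with p = 0.84
C(5,4)·0.84^4·0.16^1 = 0.39830
C(5,5)·0.84^5·0.16^0 = 0.41821
Sum = 0.817

0.817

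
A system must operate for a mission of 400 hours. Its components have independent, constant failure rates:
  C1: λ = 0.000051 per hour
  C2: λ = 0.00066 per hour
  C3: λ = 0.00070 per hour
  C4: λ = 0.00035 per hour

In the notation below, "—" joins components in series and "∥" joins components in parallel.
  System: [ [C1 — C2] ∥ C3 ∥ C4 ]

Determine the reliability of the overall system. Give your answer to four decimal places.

0.9921

R(C1) = exp(−0.000051 × 400) = 0.979807
R(C2) = exp(−0.00066 × 400) = 0.767974
R(C3) = exp(−0.00070 × 400) = 0.755784
R(C4) = exp(−0.00035 × 400) = 0.869358
Series (C1 and C2): 0.979807 × 0.767974 = 0.752466
Parallel ([0.752466], C3, and C4): 1 − (1 − 0.752466)(1 − 0.755784)(1 − 0.869358) = 0.9921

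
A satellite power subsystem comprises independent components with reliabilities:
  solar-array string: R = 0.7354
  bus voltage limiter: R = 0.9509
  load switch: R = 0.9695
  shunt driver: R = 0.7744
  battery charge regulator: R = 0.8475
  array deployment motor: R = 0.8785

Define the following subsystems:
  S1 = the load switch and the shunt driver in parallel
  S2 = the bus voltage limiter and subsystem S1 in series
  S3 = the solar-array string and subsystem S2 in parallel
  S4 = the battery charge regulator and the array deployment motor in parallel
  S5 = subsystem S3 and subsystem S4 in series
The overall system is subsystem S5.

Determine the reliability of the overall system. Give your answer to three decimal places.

0.967

Parallel (load switch and shunt driver): 1 − (1 − 0.96950)(1 − 0.77440) = 0.99312
Series (bus voltage limiter and [0.99312]): 0.95090 × 0.99312 = 0.94436
Parallel (solar-array string and [0.94436]): 1 − (1 − 0.73540)(1 − 0.94436) = 0.98528
Parallel (battery charge regulator and array deployment motor): 1 − (1 − 0.84750)(1 − 0.87850) = 0.98147
Series ([0.98528] and [0.98147]): 0.98528 × 0.98147 = 0.967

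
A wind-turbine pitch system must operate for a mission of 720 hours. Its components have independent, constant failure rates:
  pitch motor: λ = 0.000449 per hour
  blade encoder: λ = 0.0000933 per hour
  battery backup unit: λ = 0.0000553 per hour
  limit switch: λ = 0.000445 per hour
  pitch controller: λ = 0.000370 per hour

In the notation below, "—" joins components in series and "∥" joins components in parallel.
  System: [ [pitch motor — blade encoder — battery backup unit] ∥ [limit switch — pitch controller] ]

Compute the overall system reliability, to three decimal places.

0.845

R(pitch motor) = exp(−0.000449 × 720) = 0.72377
R(blade encoder) = exp(−0.0000933 × 720) = 0.93503
R(battery backup unit) = exp(−0.0000553 × 720) = 0.96097
R(limit switch) = exp(−0.000445 × 720) = 0.72586
R(pitch controller) = exp(−0.000370 × 720) = 0.76613
Series (pitch motor, blade encoder, and battery backup unit): 0.72377 × 0.93503 × 0.96097 = 0.65033
Series (limit switch and pitch controller): 0.72586 × 0.76613 = 0.55610
Parallel ([0.65033] and [0.55610]): 1 − (1 − 0.65033)(1 − 0.55610) = 0.845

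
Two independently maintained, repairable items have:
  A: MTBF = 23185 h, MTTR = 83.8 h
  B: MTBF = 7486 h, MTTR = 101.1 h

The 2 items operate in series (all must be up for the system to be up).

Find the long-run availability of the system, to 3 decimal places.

0.983

A(A) = MTBF/(MTBF+MTTR) = 23185/(23185+83.8) = 0.996399
A(B) = MTBF/(MTBF+MTTR) = 7486/(7486+101.1) = 0.986675
Series availability: 0.996399 × 0.986675 = 0.983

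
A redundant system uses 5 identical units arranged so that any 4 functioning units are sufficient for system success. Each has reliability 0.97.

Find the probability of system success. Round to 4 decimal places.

0.9915

R = Σ_{i=4}^{5} C(5,i) p^i (1−p)^{5−i} with p = 0.97
C(5,4)·0.97^4·0.03^1 = 0.132794
C(5,5)·0.97^5·0.03^0 = 0.858734
Sum = 0.9915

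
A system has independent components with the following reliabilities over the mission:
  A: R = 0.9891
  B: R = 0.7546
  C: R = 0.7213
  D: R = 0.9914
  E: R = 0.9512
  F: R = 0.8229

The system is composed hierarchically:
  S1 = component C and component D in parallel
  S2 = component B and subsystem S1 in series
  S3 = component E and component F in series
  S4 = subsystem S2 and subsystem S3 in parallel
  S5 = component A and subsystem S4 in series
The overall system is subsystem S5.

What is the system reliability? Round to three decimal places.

Parallel (C and D): 1 − (1 − 0.72130)(1 − 0.99140) = 0.99760
Series (B and [0.99760]): 0.75460 × 0.99760 = 0.75279
Series (E and F): 0.95120 × 0.82290 = 0.78274
Parallel ([0.75279] and [0.78274]): 1 − (1 − 0.75279)(1 − 0.78274) = 0.94629
Series (A and [0.94629]): 0.98910 × 0.94629 = 0.936

0.936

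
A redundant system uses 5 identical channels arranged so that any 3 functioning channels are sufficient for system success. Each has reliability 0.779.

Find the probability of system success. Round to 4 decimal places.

0.9247

R = Σ_{i=3}^{5} C(5,i) p^i (1−p)^{5−i} with p = 0.779
C(5,3)·0.779^3·0.221^2 = 0.230886
C(5,4)·0.779^4·0.221^1 = 0.406923
C(5,5)·0.779^5·0.221^0 = 0.286871
Sum = 0.9247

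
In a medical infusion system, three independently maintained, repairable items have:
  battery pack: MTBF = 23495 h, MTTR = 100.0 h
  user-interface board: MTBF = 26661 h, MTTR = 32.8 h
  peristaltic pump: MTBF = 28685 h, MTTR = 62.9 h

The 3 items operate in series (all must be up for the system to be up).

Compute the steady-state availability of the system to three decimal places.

0.992

A(battery pack) = MTBF/(MTBF+MTTR) = 23495/(23495+100.0) = 0.995762
A(user-interface board) = MTBF/(MTBF+MTTR) = 26661/(26661+32.8) = 0.998771
A(peristaltic pump) = MTBF/(MTBF+MTTR) = 28685/(28685+62.9) = 0.997812
Series availability: 0.995762 × 0.998771 × 0.997812 = 0.992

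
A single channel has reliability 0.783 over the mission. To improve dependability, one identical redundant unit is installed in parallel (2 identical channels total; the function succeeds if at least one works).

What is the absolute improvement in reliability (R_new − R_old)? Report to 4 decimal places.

R_before = 0.783
R_after = 1 − (1 − 0.783)^2 = 0.9529
ΔR = 0.9529 − 0.783 = 0.1699

0.1699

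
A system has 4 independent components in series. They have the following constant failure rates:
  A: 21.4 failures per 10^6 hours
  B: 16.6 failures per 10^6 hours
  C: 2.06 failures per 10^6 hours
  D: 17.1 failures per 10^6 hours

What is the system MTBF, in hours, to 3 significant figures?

17500

Series of exponential components: λ_sys = Σ λ_i
λ_sys = 0.0000214 + 0.0000166 + 0.00000206 + 0.0000171 = 5.7160e-05 /h
MTBF = 1 / λ_sys = 17500 h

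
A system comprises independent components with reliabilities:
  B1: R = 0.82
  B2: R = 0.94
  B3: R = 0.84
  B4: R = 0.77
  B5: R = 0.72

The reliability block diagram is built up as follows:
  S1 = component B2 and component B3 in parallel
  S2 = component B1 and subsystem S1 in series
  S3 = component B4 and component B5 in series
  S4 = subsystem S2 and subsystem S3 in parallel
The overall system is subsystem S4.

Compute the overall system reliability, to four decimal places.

Parallel (B2 and B3): 1 − (1 − 0.940000)(1 − 0.840000) = 0.990400
Series (B1 and [0.990400]): 0.820000 × 0.990400 = 0.812128
Series (B4 and B5): 0.770000 × 0.720000 = 0.554400
Parallel ([0.812128] and [0.554400]): 1 − (1 − 0.812128)(1 − 0.554400) = 0.9163

0.9163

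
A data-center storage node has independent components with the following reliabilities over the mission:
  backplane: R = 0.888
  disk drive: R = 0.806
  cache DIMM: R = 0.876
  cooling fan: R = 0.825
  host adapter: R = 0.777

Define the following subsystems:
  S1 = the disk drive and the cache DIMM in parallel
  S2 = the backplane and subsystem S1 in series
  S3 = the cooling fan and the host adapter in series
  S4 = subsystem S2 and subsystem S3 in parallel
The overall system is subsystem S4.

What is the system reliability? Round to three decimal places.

Parallel (disk drive and cache DIMM): 1 − (1 − 0.80600)(1 − 0.87600) = 0.97594
Series (backplane and [0.97594]): 0.88800 × 0.97594 = 0.86663
Series (cooling fan and host adapter): 0.82500 × 0.77700 = 0.64103
Parallel ([0.86663] and [0.64103]): 1 − (1 − 0.86663)(1 − 0.64103) = 0.952

0.952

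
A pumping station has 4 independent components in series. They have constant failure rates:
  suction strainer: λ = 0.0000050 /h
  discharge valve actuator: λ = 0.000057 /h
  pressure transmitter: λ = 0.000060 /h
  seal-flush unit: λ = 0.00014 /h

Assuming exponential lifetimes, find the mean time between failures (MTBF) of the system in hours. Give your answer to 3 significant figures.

Series of exponential components: λ_sys = Σ λ_i
λ_sys = 0.0000050 + 0.000057 + 0.000060 + 0.00014 = 2.6200e-04 /h
MTBF = 1 / λ_sys = 3820 h

3820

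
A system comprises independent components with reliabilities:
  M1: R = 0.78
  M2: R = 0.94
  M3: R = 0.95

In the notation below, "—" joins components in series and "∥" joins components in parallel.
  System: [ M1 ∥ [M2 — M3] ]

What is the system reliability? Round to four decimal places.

Series (M2 and M3): 0.940000 × 0.950000 = 0.893000
Parallel (M1 and [0.893000]): 1 − (1 − 0.780000)(1 − 0.893000) = 0.9765

0.9765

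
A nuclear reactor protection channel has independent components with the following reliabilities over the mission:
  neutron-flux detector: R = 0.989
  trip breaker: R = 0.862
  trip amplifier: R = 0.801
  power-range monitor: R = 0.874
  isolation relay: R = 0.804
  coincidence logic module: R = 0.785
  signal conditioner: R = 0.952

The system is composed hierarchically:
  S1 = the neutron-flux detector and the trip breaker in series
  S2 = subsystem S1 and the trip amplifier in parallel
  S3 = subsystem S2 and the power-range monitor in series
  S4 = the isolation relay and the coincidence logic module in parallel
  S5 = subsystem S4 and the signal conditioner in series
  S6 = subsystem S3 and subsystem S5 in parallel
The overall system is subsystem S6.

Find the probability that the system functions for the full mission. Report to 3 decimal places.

0.987

Series (neutron-flux detector and trip breaker): 0.98900 × 0.86200 = 0.85252
Parallel ([0.85252] and trip amplifier): 1 − (1 − 0.85252)(1 − 0.80100) = 0.97065
Series ([0.97065] and power-range monitor): 0.97065 × 0.87400 = 0.84835
Parallel (isolation relay and coincidence logic module): 1 − (1 − 0.80400)(1 − 0.78500) = 0.95786
Series ([0.95786] and signal conditioner): 0.95786 × 0.95200 = 0.91188
Parallel ([0.84835] and [0.91188]): 1 − (1 − 0.84835)(1 − 0.91188) = 0.987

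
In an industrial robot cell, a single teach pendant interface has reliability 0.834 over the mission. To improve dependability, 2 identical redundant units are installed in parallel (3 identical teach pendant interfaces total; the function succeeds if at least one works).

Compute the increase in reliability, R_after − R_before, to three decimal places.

0.161

R_before = 0.834
R_after = 1 − (1 − 0.834)^3 = 0.995
ΔR = 0.995 − 0.834 = 0.161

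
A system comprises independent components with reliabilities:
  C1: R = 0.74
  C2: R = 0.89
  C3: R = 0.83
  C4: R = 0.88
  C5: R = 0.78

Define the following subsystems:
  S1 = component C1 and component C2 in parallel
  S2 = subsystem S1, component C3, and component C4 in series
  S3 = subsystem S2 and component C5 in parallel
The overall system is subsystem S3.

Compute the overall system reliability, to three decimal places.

0.936

Parallel (C1 and C2): 1 − (1 − 0.74000)(1 − 0.89000) = 0.97140
Series ([0.97140], C3, and C4): 0.97140 × 0.83000 × 0.88000 = 0.70951
Parallel ([0.70951] and C5): 1 − (1 − 0.70951)(1 − 0.78000) = 0.936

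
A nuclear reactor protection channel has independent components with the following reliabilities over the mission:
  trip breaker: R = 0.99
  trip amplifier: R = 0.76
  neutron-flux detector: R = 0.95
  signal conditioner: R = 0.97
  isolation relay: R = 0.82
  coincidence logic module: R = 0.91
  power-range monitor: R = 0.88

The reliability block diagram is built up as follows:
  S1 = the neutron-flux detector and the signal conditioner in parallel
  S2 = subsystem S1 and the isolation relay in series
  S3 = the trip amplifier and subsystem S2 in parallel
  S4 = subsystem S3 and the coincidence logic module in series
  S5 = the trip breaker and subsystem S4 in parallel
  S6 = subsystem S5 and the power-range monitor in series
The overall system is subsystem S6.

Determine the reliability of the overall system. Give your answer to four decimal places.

Parallel (neutron-flux detector and signal conditioner): 1 − (1 − 0.950000)(1 − 0.970000) = 0.998500
Series ([0.998500] and isolation relay): 0.998500 × 0.820000 = 0.818770
Parallel (trip amplifier and [0.818770]): 1 − (1 − 0.760000)(1 − 0.818770) = 0.956505
Series ([0.956505] and coincidence logic module): 0.956505 × 0.910000 = 0.870420
Parallel (trip breaker and [0.870420]): 1 − (1 − 0.990000)(1 − 0.870420) = 0.998704
Series ([0.998704] and power-range monitor): 0.998704 × 0.880000 = 0.8789

0.8789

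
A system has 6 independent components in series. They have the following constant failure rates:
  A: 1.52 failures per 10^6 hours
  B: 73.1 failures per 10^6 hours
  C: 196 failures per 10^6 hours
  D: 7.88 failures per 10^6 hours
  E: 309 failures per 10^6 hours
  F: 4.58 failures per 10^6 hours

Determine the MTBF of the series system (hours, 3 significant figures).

Series of exponential components: λ_sys = Σ λ_i
λ_sys = 0.00000152 + 0.0000731 + 0.000196 + 0.00000788 + 0.000309 + 0.00000458 = 5.9208e-04 /h
MTBF = 1 / λ_sys = 1690 h

1690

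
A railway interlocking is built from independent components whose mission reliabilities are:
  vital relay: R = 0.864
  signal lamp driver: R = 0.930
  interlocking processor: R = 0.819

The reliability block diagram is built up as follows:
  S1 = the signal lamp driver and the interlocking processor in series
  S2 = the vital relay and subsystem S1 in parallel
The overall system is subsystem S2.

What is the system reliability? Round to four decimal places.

0.9676

Series (signal lamp driver and interlocking processor): 0.930000 × 0.819000 = 0.761670
Parallel (vital relay and [0.761670]): 1 − (1 − 0.864000)(1 − 0.761670) = 0.9676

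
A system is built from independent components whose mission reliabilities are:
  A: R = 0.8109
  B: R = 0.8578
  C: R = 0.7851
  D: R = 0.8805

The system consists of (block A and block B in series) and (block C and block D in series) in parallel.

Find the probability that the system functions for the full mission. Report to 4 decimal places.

0.9060

Series (A and B): 0.810900 × 0.857800 = 0.695590
Series (C and D): 0.785100 × 0.880500 = 0.691281
Parallel ([0.695590] and [0.691281]): 1 − (1 − 0.695590)(1 − 0.691281) = 0.9060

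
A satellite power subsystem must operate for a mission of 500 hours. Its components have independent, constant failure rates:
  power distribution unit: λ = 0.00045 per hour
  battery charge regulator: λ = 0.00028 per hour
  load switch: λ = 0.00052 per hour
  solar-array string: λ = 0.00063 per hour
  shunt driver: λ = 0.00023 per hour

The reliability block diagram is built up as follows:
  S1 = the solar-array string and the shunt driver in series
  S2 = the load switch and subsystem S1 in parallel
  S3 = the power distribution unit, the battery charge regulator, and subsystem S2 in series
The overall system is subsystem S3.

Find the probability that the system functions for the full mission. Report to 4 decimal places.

0.6387

R(power distribution unit) = exp(−0.00045 × 500) = 0.798516
R(battery charge regulator) = exp(−0.00028 × 500) = 0.869358
R(load switch) = exp(−0.00052 × 500) = 0.771052
R(solar-array string) = exp(−0.00063 × 500) = 0.729789
R(shunt driver) = exp(−0.00023 × 500) = 0.891366
Series (solar-array string and shunt driver): 0.729789 × 0.891366 = 0.650509
Parallel (load switch and [0.650509]): 1 − (1 − 0.771052)(1 − 0.650509) = 0.919985
Series (power distribution unit, battery charge regulator, and [0.919985]): 0.798516 × 0.869358 × 0.919985 = 0.6387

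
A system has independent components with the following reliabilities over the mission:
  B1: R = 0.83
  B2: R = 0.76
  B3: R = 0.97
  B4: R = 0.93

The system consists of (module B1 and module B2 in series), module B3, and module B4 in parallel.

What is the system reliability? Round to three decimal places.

Series (B1 and B2): 0.83000 × 0.76000 = 0.63080
Parallel ([0.63080], B3, and B4): 1 − (1 − 0.63080)(1 − 0.97000)(1 − 0.93000) = 0.999

0.999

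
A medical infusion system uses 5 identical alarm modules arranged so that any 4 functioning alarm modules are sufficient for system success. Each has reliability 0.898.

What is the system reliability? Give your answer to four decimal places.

0.9156

R = Σ_{i=4}^{5} C(5,i) p^i (1−p)^{5−i} with p = 0.898
C(5,4)·0.898^4·0.102^1 = 0.331647
C(5,5)·0.898^5·0.102^0 = 0.583958
Sum = 0.9156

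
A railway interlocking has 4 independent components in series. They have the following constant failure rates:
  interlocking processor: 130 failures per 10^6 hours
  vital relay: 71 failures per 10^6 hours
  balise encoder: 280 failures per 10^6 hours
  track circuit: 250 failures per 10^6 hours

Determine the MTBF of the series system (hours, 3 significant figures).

Series of exponential components: λ_sys = Σ λ_i
λ_sys = 0.00013 + 0.000071 + 0.00028 + 0.00025 = 7.3100e-04 /h
MTBF = 1 / λ_sys = 1370 h

1370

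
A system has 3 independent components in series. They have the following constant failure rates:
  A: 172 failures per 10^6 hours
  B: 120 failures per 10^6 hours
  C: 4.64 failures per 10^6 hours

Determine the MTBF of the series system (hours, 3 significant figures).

Series of exponential components: λ_sys = Σ λ_i
λ_sys = 0.000172 + 0.000120 + 0.00000464 = 2.9664e-04 /h
MTBF = 1 / λ_sys = 3370 h

3370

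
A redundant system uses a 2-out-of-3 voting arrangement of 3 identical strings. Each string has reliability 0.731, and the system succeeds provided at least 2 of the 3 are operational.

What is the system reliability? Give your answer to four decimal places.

0.8218

R = Σ_{i=2}^{3} C(3,i) p^i (1−p)^{3−i} with p = 0.731
C(3,2)·0.731^2·0.269^1 = 0.431229
C(3,3)·0.731^3·0.269^0 = 0.390618
Sum = 0.8218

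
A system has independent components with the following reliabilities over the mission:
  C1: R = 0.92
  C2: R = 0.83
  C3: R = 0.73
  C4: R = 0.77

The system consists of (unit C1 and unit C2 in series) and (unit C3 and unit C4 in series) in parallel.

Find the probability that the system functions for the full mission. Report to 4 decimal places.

Series (C1 and C2): 0.920000 × 0.830000 = 0.763600
Series (C3 and C4): 0.730000 × 0.770000 = 0.562100
Parallel ([0.763600] and [0.562100]): 1 − (1 − 0.763600)(1 − 0.562100) = 0.8965

0.8965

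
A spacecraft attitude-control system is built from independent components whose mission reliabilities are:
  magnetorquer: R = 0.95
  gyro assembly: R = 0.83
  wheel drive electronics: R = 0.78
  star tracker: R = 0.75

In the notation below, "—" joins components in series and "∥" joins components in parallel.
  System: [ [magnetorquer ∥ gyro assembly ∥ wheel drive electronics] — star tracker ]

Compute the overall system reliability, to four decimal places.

0.7486

Parallel (magnetorquer, gyro assembly, and wheel drive electronics): 1 − (1 − 0.950000)(1 − 0.830000)(1 − 0.780000) = 0.998130
Series ([0.998130] and star tracker): 0.998130 × 0.750000 = 0.7486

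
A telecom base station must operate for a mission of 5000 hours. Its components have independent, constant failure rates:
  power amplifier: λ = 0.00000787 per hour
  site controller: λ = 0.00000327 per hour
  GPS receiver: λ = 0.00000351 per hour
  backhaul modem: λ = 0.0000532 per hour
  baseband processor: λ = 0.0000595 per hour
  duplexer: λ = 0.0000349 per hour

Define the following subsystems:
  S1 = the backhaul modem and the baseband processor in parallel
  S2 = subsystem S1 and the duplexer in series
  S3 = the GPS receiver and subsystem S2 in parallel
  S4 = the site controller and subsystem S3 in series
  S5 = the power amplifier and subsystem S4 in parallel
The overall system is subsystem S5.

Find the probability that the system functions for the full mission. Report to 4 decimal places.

R(power amplifier) = exp(−0.00000787 × 5000) = 0.961414
R(site controller) = exp(−0.00000327 × 5000) = 0.983783
R(GPS receiver) = exp(−0.00000351 × 5000) = 0.982603
R(backhaul modem) = exp(−0.0000532 × 5000) = 0.766439
R(baseband processor) = exp(−0.0000595 × 5000) = 0.742673
R(duplexer) = exp(−0.0000349 × 5000) = 0.839877
Parallel (backhaul modem and baseband processor): 1 − (1 − 0.766439)(1 − 0.742673) = 0.939898
Series ([0.939898] and duplexer): 0.939898 × 0.839877 = 0.789399
Parallel (GPS receiver and [0.789399]): 1 − (1 − 0.982603)(1 − 0.789399) = 0.996336
Series (site controller and [0.996336]): 0.983783 × 0.996336 = 0.980178
Parallel (power amplifier and [0.980178]): 1 − (1 − 0.961414)(1 − 0.980178) = 0.9992

0.9992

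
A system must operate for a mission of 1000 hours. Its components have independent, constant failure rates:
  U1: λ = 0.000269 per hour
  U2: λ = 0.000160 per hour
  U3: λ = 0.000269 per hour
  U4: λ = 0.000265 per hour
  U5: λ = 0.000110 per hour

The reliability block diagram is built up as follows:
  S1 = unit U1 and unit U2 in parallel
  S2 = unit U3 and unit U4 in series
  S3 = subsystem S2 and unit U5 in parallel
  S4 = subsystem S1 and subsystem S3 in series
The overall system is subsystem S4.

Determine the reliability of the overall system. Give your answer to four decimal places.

0.9235

R(U1) = exp(−0.000269 × 1000) = 0.764143
R(U2) = exp(−0.000160 × 1000) = 0.852144
R(U3) = exp(−0.000269 × 1000) = 0.764143
R(U4) = exp(−0.000265 × 1000) = 0.767206
R(U5) = exp(−0.000110 × 1000) = 0.895834
Parallel (U1 and U2): 1 − (1 − 0.764143)(1 − 0.852144) = 0.965127
Series (U3 and U4): 0.764143 × 0.767206 = 0.586255
Parallel ([0.586255] and U5): 1 − (1 − 0.586255)(1 − 0.895834) = 0.956902
Series ([0.965127] and [0.956902]): 0.965127 × 0.956902 = 0.9235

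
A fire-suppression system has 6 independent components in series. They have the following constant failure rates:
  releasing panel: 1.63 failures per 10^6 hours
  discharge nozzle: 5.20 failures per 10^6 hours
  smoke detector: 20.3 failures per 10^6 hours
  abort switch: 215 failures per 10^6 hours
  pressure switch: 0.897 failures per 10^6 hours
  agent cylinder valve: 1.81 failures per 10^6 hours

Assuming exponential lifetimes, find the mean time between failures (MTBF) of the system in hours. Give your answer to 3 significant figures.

Series of exponential components: λ_sys = Σ λ_i
λ_sys = 0.00000163 + 0.00000520 + 0.0000203 + 0.000215 + 0.000000897 + 0.00000181 = 2.4484e-04 /h
MTBF = 1 / λ_sys = 4080 h

4080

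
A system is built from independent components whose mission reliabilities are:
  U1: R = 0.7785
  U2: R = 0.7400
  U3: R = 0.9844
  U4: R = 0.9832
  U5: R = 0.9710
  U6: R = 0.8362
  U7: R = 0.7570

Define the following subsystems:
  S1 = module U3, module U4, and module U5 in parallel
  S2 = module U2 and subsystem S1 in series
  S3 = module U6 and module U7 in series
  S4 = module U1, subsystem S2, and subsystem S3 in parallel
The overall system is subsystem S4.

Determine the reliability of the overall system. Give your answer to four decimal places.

Parallel (U3, U4, and U5): 1 − (1 − 0.984400)(1 − 0.983200)(1 − 0.971000) = 0.999992
Series (U2 and [0.999992]): 0.740000 × 0.999992 = 0.739994
Series (U6 and U7): 0.836200 × 0.757000 = 0.633003
Parallel (U1, [0.739994], and [0.633003]): 1 − (1 − 0.778500)(1 − 0.739994)(1 − 0.633003) = 0.9789

0.9789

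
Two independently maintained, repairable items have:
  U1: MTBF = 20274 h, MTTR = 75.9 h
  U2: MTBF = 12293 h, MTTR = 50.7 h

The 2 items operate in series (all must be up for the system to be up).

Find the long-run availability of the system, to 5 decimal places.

0.99218

A(U1) = MTBF/(MTBF+MTTR) = 20274/(20274+75.9) = 0.996270
A(U2) = MTBF/(MTBF+MTTR) = 12293/(12293+50.7) = 0.995893
Series availability: 0.996270 × 0.995893 = 0.99218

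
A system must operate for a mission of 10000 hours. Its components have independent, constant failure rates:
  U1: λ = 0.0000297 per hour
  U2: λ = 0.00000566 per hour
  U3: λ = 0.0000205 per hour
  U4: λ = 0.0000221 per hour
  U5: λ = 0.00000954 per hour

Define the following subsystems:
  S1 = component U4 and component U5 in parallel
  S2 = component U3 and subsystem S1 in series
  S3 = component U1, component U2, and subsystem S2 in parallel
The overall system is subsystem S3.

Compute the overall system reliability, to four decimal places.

R(U1) = exp(−0.0000297 × 10000) = 0.743044
R(U2) = exp(−0.00000566 × 10000) = 0.944972
R(U3) = exp(−0.0000205 × 10000) = 0.814647
R(U4) = exp(−0.0000221 × 10000) = 0.801717
R(U5) = exp(−0.00000954 × 10000) = 0.909009
Parallel (U4 and U5): 1 − (1 − 0.801717)(1 − 0.909009) = 0.981958
Series (U3 and [0.981958]): 0.814647 × 0.981958 = 0.799949
Parallel (U1, U2, and [0.799949]): 1 − (1 − 0.743044)(1 − 0.944972)(1 − 0.799949) = 0.9972

0.9972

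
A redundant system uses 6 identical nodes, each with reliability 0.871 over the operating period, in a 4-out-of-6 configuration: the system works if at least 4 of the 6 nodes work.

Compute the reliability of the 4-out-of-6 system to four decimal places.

R = Σ_{i=4}^{6} C(6,i) p^i (1−p)^{6−i} with p = 0.871
C(6,4)·0.871^4·0.129^2 = 0.143662
C(6,5)·0.871^5·0.129^1 = 0.388000
C(6,6)·0.871^6·0.129^0 = 0.436625
Sum = 0.9683

0.9683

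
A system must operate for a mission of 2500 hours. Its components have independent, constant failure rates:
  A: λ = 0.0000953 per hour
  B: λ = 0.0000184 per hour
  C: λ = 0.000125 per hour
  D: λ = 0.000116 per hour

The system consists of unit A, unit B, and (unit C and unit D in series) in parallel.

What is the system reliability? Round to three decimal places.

0.996

R(A) = exp(−0.0000953 × 2500) = 0.78801
R(B) = exp(−0.0000184 × 2500) = 0.95504
R(C) = exp(−0.000125 × 2500) = 0.73162
R(D) = exp(−0.000116 × 2500) = 0.74826
Series (C and D): 0.73162 × 0.74826 = 0.54744
Parallel (A, B, and [0.54744]): 1 − (1 − 0.78801)(1 − 0.95504)(1 − 0.54744) = 0.996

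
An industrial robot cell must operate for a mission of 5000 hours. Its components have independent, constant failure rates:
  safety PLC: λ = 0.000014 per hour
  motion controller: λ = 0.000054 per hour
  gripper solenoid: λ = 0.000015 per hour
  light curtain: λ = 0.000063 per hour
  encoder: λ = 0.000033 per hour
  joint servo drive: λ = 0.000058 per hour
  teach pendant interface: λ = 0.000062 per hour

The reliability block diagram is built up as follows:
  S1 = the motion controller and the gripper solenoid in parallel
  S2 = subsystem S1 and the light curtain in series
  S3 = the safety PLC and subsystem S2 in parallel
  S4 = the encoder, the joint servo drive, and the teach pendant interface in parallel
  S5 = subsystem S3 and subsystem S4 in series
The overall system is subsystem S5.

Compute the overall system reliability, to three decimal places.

R(safety PLC) = exp(−0.000014 × 5000) = 0.93239
R(motion controller) = exp(−0.000054 × 5000) = 0.76338
R(gripper solenoid) = exp(−0.000015 × 5000) = 0.92774
R(light curtain) = exp(−0.000063 × 5000) = 0.72979
R(encoder) = exp(−0.000033 × 5000) = 0.84789
R(joint servo drive) = exp(−0.000058 × 5000) = 0.74826
R(teach pendant interface) = exp(−0.000062 × 5000) = 0.73345
Parallel (motion controller and gripper solenoid): 1 − (1 − 0.76338)(1 − 0.92774) = 0.98290
Series ([0.98290] and light curtain): 0.98290 × 0.72979 = 0.71731
Parallel (safety PLC and [0.71731]): 1 − (1 − 0.93239)(1 − 0.71731) = 0.98089
Parallel (encoder, joint servo drive, and teach pendant interface): 1 − (1 − 0.84789)(1 − 0.74826)(1 − 0.73345) = 0.98979
Series ([0.98089] and [0.98979]): 0.98089 × 0.98979 = 0.971

0.971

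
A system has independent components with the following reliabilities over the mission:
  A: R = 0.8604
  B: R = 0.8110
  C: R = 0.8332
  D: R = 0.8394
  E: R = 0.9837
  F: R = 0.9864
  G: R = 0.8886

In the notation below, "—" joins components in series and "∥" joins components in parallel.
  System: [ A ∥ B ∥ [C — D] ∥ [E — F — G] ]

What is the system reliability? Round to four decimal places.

Series (C and D): 0.833200 × 0.839400 = 0.699388
Series (E, F, and G): 0.983700 × 0.986400 × 0.888600 = 0.862228
Parallel (A, B, [0.699388], and [0.862228]): 1 − (1 − 0.860400)(1 − 0.811000)(1 − 0.699388)(1 − 0.862228) = 0.9989

0.9989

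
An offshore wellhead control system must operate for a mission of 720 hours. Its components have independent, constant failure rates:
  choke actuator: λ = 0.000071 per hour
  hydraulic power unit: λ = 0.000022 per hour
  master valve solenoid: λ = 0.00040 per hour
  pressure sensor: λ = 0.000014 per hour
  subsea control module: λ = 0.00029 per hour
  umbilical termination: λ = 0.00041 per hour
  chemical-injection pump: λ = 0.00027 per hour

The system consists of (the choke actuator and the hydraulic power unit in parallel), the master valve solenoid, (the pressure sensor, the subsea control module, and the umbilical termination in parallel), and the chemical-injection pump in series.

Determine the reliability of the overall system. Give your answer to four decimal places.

0.6165

R(choke actuator) = exp(−0.000071 × 720) = 0.950165
R(hydraulic power unit) = exp(−0.000022 × 720) = 0.984285
R(master valve solenoid) = exp(−0.00040 × 720) = 0.749762
R(pressure sensor) = exp(−0.000014 × 720) = 0.989971
R(subsea control module) = exp(−0.00029 × 720) = 0.811558
R(umbilical termination) = exp(−0.00041 × 720) = 0.744383
R(chemical-injection pump) = exp(−0.00027 × 720) = 0.823329
Parallel (choke actuator and hydraulic power unit): 1 − (1 − 0.950165)(1 − 0.984285) = 0.999217
Parallel (pressure sensor, subsea control module, and umbilical termination): 1 − (1 − 0.989971)(1 − 0.811558)(1 − 0.744383) = 0.999517
Series ([0.999217], master valve solenoid, [0.999517], and chemical-injection pump): 0.999217 × 0.749762 × 0.999517 × 0.823329 = 0.6165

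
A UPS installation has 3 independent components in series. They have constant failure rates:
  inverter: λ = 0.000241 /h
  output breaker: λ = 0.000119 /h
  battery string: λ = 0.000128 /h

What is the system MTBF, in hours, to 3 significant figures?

2050

Series of exponential components: λ_sys = Σ λ_i
λ_sys = 0.000241 + 0.000119 + 0.000128 = 4.8800e-04 /h
MTBF = 1 / λ_sys = 2050 h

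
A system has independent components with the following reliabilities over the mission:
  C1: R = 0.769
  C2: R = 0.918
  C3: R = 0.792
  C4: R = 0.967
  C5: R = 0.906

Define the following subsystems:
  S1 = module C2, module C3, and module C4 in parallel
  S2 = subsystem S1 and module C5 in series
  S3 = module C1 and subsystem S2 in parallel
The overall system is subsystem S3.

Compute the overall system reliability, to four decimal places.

Parallel (C2, C3, and C4): 1 − (1 − 0.918000)(1 − 0.792000)(1 − 0.967000) = 0.999437
Series ([0.999437] and C5): 0.999437 × 0.906000 = 0.905490
Parallel (C1 and [0.905490]): 1 − (1 − 0.769000)(1 − 0.905490) = 0.9782

0.9782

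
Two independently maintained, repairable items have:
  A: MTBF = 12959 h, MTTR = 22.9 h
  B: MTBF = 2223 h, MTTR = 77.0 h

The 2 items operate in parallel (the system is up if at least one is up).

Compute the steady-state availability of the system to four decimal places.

0.9999

A(A) = MTBF/(MTBF+MTTR) = 12959/(12959+22.9) = 0.998236
A(B) = MTBF/(MTBF+MTTR) = 2223/(2223+77.0) = 0.966522
Parallel availability: 1 − (1 − 0.998236)(1 − 0.966522) = 0.9999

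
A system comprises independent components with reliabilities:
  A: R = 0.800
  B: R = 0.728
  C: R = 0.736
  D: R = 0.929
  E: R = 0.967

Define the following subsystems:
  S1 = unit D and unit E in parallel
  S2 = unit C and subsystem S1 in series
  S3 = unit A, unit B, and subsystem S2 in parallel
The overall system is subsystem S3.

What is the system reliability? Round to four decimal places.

Parallel (D and E): 1 − (1 − 0.929000)(1 − 0.967000) = 0.997657
Series (C and [0.997657]): 0.736000 × 0.997657 = 0.734276
Parallel (A, B, and [0.734276]): 1 − (1 − 0.800000)(1 − 0.728000)(1 − 0.734276) = 0.9855

0.9855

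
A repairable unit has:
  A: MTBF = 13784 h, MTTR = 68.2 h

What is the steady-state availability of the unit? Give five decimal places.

0.99508

A(A) = MTBF/(MTBF+MTTR) = 13784/(13784+68.2) = 0.99508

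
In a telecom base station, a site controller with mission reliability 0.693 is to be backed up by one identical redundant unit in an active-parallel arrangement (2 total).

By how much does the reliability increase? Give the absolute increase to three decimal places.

R_before = 0.693
R_after = 1 − (1 − 0.693)^2 = 0.906
ΔR = 0.906 − 0.693 = 0.213

0.213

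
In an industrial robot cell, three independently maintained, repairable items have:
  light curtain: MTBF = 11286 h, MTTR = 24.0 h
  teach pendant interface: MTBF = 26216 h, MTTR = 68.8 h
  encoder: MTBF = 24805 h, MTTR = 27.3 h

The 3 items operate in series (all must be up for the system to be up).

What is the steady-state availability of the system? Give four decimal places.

A(light curtain) = MTBF/(MTBF+MTTR) = 11286/(11286+24.0) = 0.997878
A(teach pendant interface) = MTBF/(MTBF+MTTR) = 26216/(26216+68.8) = 0.997383
A(encoder) = MTBF/(MTBF+MTTR) = 24805/(24805+27.3) = 0.998901
Series availability: 0.997878 × 0.997383 × 0.998901 = 0.9942

0.9942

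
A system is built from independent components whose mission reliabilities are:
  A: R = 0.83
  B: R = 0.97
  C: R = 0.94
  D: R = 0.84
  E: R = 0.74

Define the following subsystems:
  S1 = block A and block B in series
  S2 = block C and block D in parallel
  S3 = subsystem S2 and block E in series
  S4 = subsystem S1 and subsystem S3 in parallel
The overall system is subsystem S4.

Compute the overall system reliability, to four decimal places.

0.9479

Series (A and B): 0.830000 × 0.970000 = 0.805100
Parallel (C and D): 1 − (1 − 0.940000)(1 − 0.840000) = 0.990400
Series ([0.990400] and E): 0.990400 × 0.740000 = 0.732896
Parallel ([0.805100] and [0.732896]): 1 − (1 − 0.805100)(1 − 0.732896) = 0.9479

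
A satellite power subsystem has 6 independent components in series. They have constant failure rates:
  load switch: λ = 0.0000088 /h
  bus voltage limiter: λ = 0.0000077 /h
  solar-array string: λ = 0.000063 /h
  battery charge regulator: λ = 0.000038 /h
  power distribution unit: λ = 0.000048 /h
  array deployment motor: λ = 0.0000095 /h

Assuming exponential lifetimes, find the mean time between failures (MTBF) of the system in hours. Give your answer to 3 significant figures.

5710

Series of exponential components: λ_sys = Σ λ_i
λ_sys = 0.0000088 + 0.0000077 + 0.000063 + 0.000038 + 0.000048 + 0.0000095 = 1.7500e-04 /h
MTBF = 1 / λ_sys = 5710 h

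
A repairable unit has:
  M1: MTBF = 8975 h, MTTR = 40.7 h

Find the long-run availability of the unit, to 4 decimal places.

0.9955

A(M1) = MTBF/(MTBF+MTTR) = 8975/(8975+40.7) = 0.9955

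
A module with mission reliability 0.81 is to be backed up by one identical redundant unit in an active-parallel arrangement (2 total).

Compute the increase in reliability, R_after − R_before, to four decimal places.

R_before = 0.81
R_after = 1 − (1 − 0.81)^2 = 0.9639
ΔR = 0.9639 − 0.81 = 0.1539

0.1539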